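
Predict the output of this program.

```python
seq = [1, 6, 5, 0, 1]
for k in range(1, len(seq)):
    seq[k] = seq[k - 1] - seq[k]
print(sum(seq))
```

k=1: seq[1] = 1-6 = -5 → [1, -5, 5, 0, 1]
k=2: seq[2] = (-5)-5 = -10 → [1, -5, -10, 0, 1]
k=3: seq[3] = (-10)-0 = -10 → [1, -5, -10, -10, 1]
k=4: seq[4] = (-10)-1 = -11 → [1, -5, -10, -10, -11]
sum = -35

-35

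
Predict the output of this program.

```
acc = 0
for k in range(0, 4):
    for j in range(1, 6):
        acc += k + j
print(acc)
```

90

k=0,j=1: acc = 0+1 = 1
k=0,j=2: acc = 1+2 = 3
k=0,j=3: acc = 3+3 = 6
k=0,j=4: acc = 6+4 = 10
k=0,j=5: acc = 10+5 = 15
k=1,j=1: acc = 15+2 = 17
k=1,j=2: acc = 17+3 = 20
k=1,j=3: acc = 20+4 = 24
k=1,j=4: acc = 24+5 = 29
k=1,j=5: acc = 29+6 = 35
k=2,j=1: acc = 35+3 = 38
k=2,j=2: acc = 38+4 = 42
k=2,j=3: acc = 42+5 = 47
k=2,j=4: acc = 47+6 = 53
k=2,j=5: acc = 53+7 = 60
k=3,j=1: acc = 60+4 = 64
k=3,j=2: acc = 64+5 = 69
k=3,j=3: acc = 69+6 = 75
k=3,j=4: acc = 75+7 = 82
k=3,j=5: acc = 82+8 = 90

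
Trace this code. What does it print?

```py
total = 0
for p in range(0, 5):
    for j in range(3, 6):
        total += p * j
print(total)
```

p=0,j=3: total = 0+0 = 0
p=0,j=4: total = 0+0 = 0
p=0,j=5: total = 0+0 = 0
p=1,j=3: total = 0+3 = 3
p=1,j=4: total = 3+4 = 7
p=1,j=5: total = 7+5 = 12
p=2,j=3: total = 12+6 = 18
p=2,j=4: total = 18+8 = 26
p=2,j=5: total = 26+10 = 36
p=3,j=3: total = 36+9 = 45
p=3,j=4: total = 45+12 = 57
p=3,j=5: total = 57+15 = 72
p=4,j=3: total = 72+12 = 84
p=4,j=4: total = 84+16 = 100
p=4,j=5: total = 100+20 = 120

120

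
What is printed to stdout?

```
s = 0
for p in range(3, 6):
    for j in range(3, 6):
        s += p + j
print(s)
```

72

p=3,j=3: s = 0+6 = 6
p=3,j=4: s = 6+7 = 13
p=3,j=5: s = 13+8 = 21
p=4,j=3: s = 21+7 = 28
p=4,j=4: s = 28+8 = 36
p=4,j=5: s = 36+9 = 45
p=5,j=3: s = 45+8 = 53
p=5,j=4: s = 53+9 = 62
p=5,j=5: s = 62+10 = 72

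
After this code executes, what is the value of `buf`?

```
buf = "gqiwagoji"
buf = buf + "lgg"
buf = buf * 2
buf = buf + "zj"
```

'gqiwagojilgggqiwagojilggzj'

+ 'lgg' → 'gqiwagojilgg'
repeat ×2 → 'gqiwagojilgggqiwagojilgg'
+ 'zj' → 'gqiwagojilgggqiwagojilggzj'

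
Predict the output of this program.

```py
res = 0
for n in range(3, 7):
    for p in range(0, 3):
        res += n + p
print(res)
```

66

n=3,p=0: res = 0+3 = 3
n=3,p=1: res = 3+4 = 7
n=3,p=2: res = 7+5 = 12
n=4,p=0: res = 12+4 = 16
n=4,p=1: res = 16+5 = 21
n=4,p=2: res = 21+6 = 27
n=5,p=0: res = 27+5 = 32
n=5,p=1: res = 32+6 = 38
n=5,p=2: res = 38+7 = 45
n=6,p=0: res = 45+6 = 51
n=6,p=1: res = 51+7 = 58
n=6,p=2: res = 58+8 = 66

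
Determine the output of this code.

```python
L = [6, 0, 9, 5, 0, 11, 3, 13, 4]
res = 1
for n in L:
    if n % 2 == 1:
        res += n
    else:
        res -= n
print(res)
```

n=6: not odd, res = 1-6 = -5
n=0: not odd, res = (-5)-0 = -5
n=9: odd, res = (-5)+9 = 4
n=5: odd, res = 4+5 = 9
n=0: not odd, res = 9-0 = 9
n=11: odd, res = 9+11 = 20
n=3: odd, res = 20+3 = 23
n=13: odd, res = 23+13 = 36
n=4: not odd, res = 36-4 = 32

32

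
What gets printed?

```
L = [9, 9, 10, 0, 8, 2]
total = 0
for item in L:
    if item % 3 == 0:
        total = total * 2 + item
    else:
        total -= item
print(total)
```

24

item=9: %3==0, total = 0*2+9 = 9
item=9: %3==0, total = 9*2+9 = 27
item=10: not %3==0, total = 27-10 = 17
item=0: %3==0, total = 17*2+0 = 34
item=8: not %3==0, total = 34-8 = 26
item=2: not %3==0, total = 26-2 = 24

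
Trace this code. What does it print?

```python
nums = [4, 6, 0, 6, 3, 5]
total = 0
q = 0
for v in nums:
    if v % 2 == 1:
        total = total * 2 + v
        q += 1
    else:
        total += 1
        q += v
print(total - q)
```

9

v=4: not odd, total = 0+1 = 1; q=4
v=6: not odd, total = 1+1 = 2; q=10
v=0: not odd, total = 2+1 = 3; q=10
v=6: not odd, total = 3+1 = 4; q=16
v=3: odd, total = 4*2+3 = 11; q=17
v=5: odd, total = 11*2+5 = 27; q=18
total-q = 27-18 = 9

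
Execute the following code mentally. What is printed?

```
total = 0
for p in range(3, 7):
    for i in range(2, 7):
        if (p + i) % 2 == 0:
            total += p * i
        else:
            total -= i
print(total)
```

144

p=3,i=2: odd sum, total = 0-2 = -2
p=3,i=3: even sum, total = (-2)+9 = 7
p=3,i=4: odd sum, total = 7-4 = 3
p=3,i=5: even sum, total = 3+15 = 18
p=3,i=6: odd sum, total = 18-6 = 12
p=4,i=2: even sum, total = 12+8 = 20
p=4,i=3: odd sum, total = 20-3 = 17
p=4,i=4: even sum, total = 17+16 = 33
p=4,i=5: odd sum, total = 33-5 = 28
p=4,i=6: even sum, total = 28+24 = 52
p=5,i=2: odd sum, total = 52-2 = 50
p=5,i=3: even sum, total = 50+15 = 65
p=5,i=4: odd sum, total = 65-4 = 61
p=5,i=5: even sum, total = 61+25 = 86
p=5,i=6: odd sum, total = 86-6 = 80
p=6,i=2: even sum, total = 80+12 = 92
p=6,i=3: odd sum, total = 92-3 = 89
p=6,i=4: even sum, total = 89+24 = 113
p=6,i=5: odd sum, total = 113-5 = 108
p=6,i=6: even sum, total = 108+36 = 144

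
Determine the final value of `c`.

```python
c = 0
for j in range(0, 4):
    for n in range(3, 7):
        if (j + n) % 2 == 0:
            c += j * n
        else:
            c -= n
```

16

j=0,n=3: odd sum, c = 0-3 = -3
j=0,n=4: even sum, c = (-3)+0 = -3
j=0,n=5: odd sum, c = (-3)-5 = -8
j=0,n=6: even sum, c = (-8)+0 = -8
j=1,n=3: even sum, c = (-8)+3 = -5
j=1,n=4: odd sum, c = (-5)-4 = -9
j=1,n=5: even sum, c = (-9)+5 = -4
j=1,n=6: odd sum, c = (-4)-6 = -10
j=2,n=3: odd sum, c = (-10)-3 = -13
j=2,n=4: even sum, c = (-13)+8 = -5
j=2,n=5: odd sum, c = (-5)-5 = -10
j=2,n=6: even sum, c = (-10)+12 = 2
j=3,n=3: even sum, c = 2+9 = 11
j=3,n=4: odd sum, c = 11-4 = 7
j=3,n=5: even sum, c = 7+15 = 22
j=3,n=6: odd sum, c = 22-6 = 16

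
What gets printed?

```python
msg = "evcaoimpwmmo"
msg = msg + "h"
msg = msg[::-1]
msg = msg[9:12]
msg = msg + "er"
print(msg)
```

+ 'h' → 'evcaoimpwmmoh'
reverse → 'hommwpmioacve'
slice [9:12] → 'acv'
+ 'er' → 'acver'

acver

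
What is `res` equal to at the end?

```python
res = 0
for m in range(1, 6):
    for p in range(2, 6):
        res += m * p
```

m=1,p=2: res = 0+2 = 2
m=1,p=3: res = 2+3 = 5
m=1,p=4: res = 5+4 = 9
m=1,p=5: res = 9+5 = 14
m=2,p=2: res = 14+4 = 18
m=2,p=3: res = 18+6 = 24
m=2,p=4: res = 24+8 = 32
m=2,p=5: res = 32+10 = 42
m=3,p=2: res = 42+6 = 48
m=3,p=3: res = 48+9 = 57
m=3,p=4: res = 57+12 = 69
m=3,p=5: res = 69+15 = 84
m=4,p=2: res = 84+8 = 92
m=4,p=3: res = 92+12 = 104
m=4,p=4: res = 104+16 = 120
m=4,p=5: res = 120+20 = 140
m=5,p=2: res = 140+10 = 150
m=5,p=3: res = 150+15 = 165
m=5,p=4: res = 165+20 = 185
m=5,p=5: res = 185+25 = 210

210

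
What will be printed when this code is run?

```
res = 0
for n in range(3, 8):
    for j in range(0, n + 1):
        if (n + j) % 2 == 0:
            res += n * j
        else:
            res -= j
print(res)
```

232

n=3,j=0: odd sum, res = 0-0 = 0
n=3,j=1: even sum, res = 0+3 = 3
n=3,j=2: odd sum, res = 3-2 = 1
n=3,j=3: even sum, res = 1+9 = 10
n=4,j=0: even sum, res = 10+0 = 10
n=4,j=1: odd sum, res = 10-1 = 9
n=4,j=2: even sum, res = 9+8 = 17
n=4,j=3: odd sum, res = 17-3 = 14
n=4,j=4: even sum, res = 14+16 = 30
n=5,j=0: odd sum, res = 30-0 = 30
n=5,j=1: even sum, res = 30+5 = 35
n=5,j=2: odd sum, res = 35-2 = 33
n=5,j=3: even sum, res = 33+15 = 48
n=5,j=4: odd sum, res = 48-4 = 44
n=5,j=5: even sum, res = 44+25 = 69
n=6,j=0: even sum, res = 69+0 = 69
n=6,j=1: odd sum, res = 69-1 = 68
n=6,j=2: even sum, res = 68+12 = 80
n=6,j=3: odd sum, res = 80-3 = 77
n=6,j=4: even sum, res = 77+24 = 101
n=6,j=5: odd sum, res = 101-5 = 96
n=6,j=6: even sum, res = 96+36 = 132
n=7,j=0: odd sum, res = 132-0 = 132
n=7,j=1: even sum, res = 132+7 = 139
n=7,j=2: odd sum, res = 139-2 = 137
n=7,j=3: even sum, res = 137+21 = 158
n=7,j=4: odd sum, res = 158-4 = 154
n=7,j=5: even sum, res = 154+35 = 189
n=7,j=6: odd sum, res = 189-6 = 183
n=7,j=7: even sum, res = 183+49 = 232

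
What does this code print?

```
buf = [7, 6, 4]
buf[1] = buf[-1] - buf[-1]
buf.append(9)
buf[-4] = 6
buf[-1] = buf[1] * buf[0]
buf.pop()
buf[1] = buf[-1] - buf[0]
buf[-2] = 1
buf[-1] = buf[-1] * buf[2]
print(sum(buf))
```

buf[1] = buf[-1]-buf[-1] = 4-4 = 0 → [7, 0, 4]
append 9 → [7, 0, 4, 9]
buf[-4] = 6 → [6, 0, 4, 9]
buf[-1] = buf[1]*buf[0] = 0*6 = 0 → [6, 0, 4, 0]
pop() removes 0 → [6, 0, 4]
buf[1] = buf[-1]-buf[0] = 4-6 = -2 → [6, -2, 4]
buf[-2] = 1 → [6, 1, 4]
buf[-1] = buf[-1]*buf[2] = 4*4 = 16 → [6, 1, 16]
sum = 23

23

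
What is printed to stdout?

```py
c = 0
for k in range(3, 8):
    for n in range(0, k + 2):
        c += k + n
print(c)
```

k=3,n=0: c = 0+3 = 3
k=3,n=1: c = 3+4 = 7
k=3,n=2: c = 7+5 = 12
k=3,n=3: c = 12+6 = 18
k=3,n=4: c = 18+7 = 25
k=4,n=0: c = 25+4 = 29
k=4,n=1: c = 29+5 = 34
k=4,n=2: c = 34+6 = 40
k=4,n=3: c = 40+7 = 47
k=4,n=4: c = 47+8 = 55
k=4,n=5: c = 55+9 = 64
k=5,n=0: c = 64+5 = 69
k=5,n=1: c = 69+6 = 75
k=5,n=2: c = 75+7 = 82
k=5,n=3: c = 82+8 = 90
k=5,n=4: c = 90+9 = 99
k=5,n=5: c = 99+10 = 109
k=5,n=6: c = 109+11 = 120
k=6,n=0: c = 120+6 = 126
k=6,n=1: c = 126+7 = 133
k=6,n=2: c = 133+8 = 141
k=6,n=3: c = 141+9 = 150
k=6,n=4: c = 150+10 = 160
k=6,n=5: c = 160+11 = 171
k=6,n=6: c = 171+12 = 183
k=6,n=7: c = 183+13 = 196
k=7,n=0: c = 196+7 = 203
k=7,n=1: c = 203+8 = 211
k=7,n=2: c = 211+9 = 220
k=7,n=3: c = 220+10 = 230
k=7,n=4: c = 230+11 = 241
k=7,n=5: c = 241+12 = 253
k=7,n=6: c = 253+13 = 266
k=7,n=7: c = 266+14 = 280
k=7,n=8: c = 280+15 = 295

295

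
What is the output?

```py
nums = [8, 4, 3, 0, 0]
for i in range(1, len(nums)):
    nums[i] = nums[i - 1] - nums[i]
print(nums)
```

i=1: nums[1] = 8-4 = 4 → [8, 4, 3, 0, 0]
i=2: nums[2] = 4-3 = 1 → [8, 4, 1, 0, 0]
i=3: nums[3] = 1-0 = 1 → [8, 4, 1, 1, 0]
i=4: nums[4] = 1-0 = 1 → [8, 4, 1, 1, 1]

[8, 4, 1, 1, 1]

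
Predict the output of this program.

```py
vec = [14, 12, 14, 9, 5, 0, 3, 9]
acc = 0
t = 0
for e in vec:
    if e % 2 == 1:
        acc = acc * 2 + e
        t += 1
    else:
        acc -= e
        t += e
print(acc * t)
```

-23452

e=14: not odd, acc = 0-14 = -14; t=14
e=12: not odd, acc = (-14)-12 = -26; t=26
e=14: not odd, acc = (-26)-14 = -40; t=40
e=9: odd, acc = (-40)*2+9 = -71; t=41
e=5: odd, acc = (-71)*2+5 = -137; t=42
e=0: not odd, acc = (-137)-0 = -137; t=42
e=3: odd, acc = (-137)*2+3 = -271; t=43
e=9: odd, acc = (-271)*2+9 = -533; t=44
acc*t = (-533)*44 = -23452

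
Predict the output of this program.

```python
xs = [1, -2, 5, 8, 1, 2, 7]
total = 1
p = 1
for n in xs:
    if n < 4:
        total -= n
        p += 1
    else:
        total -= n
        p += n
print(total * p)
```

n=1: <4, total = 1-1 = 0; p=2
n=-2: <4, total = 0-(-2) = 2; p=3
n=5: not <4, total = 2-5 = -3; p=8
n=8: not <4, total = (-3)-8 = -11; p=16
n=1: <4, total = (-11)-1 = -12; p=17
n=2: <4, total = (-12)-2 = -14; p=18
n=7: not <4, total = (-14)-7 = -21; p=25
total*p = (-21)*25 = -525

-525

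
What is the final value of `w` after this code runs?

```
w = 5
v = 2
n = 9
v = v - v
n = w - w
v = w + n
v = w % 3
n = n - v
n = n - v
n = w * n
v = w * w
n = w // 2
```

5

v = 2-2 = 0
n = 5-5 = 0
v = 5+0 = 5
v = 5%3 = 2
n = 0-2 = -2
n = (-2)-2 = -4
n = 5*(-4) = -20
v = 5*5 = 25
n = 5//2 = 2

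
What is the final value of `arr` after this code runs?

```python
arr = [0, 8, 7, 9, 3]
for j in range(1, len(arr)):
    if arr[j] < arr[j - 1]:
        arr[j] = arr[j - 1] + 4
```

j=1: 8>=0, unchanged → [0, 8, 7, 9, 3]
j=2: 7<8, arr[2] = 8+4 = 12 → [0, 8, 12, 9, 3]
j=3: 9<12, arr[3] = 12+4 = 16 → [0, 8, 12, 16, 3]
j=4: 3<16, arr[4] = 16+4 = 20 → [0, 8, 12, 16, 20]

[0, 8, 12, 16, 20]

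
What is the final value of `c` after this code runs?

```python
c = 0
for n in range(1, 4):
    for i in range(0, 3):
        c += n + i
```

27

n=1,i=0: c = 0+1 = 1
n=1,i=1: c = 1+2 = 3
n=1,i=2: c = 3+3 = 6
n=2,i=0: c = 6+2 = 8
n=2,i=1: c = 8+3 = 11
n=2,i=2: c = 11+4 = 15
n=3,i=0: c = 15+3 = 18
n=3,i=1: c = 18+4 = 22
n=3,i=2: c = 22+5 = 27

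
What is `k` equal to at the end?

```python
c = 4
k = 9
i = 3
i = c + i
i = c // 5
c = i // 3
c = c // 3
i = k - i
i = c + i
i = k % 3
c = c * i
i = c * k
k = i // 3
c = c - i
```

0

i = 4+3 = 7
i = 4//5 = 0
c = 0//3 = 0
c = 0//3 = 0
i = 9-0 = 9
i = 0+9 = 9
i = 9%3 = 0
c = 0*0 = 0
i = 0*9 = 0
k = 0//3 = 0
c = 0-0 = 0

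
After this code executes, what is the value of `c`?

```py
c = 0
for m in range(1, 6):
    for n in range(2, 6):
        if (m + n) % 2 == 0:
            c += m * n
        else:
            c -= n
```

74

m=1,n=2: odd sum, c = 0-2 = -2
m=1,n=3: even sum, c = (-2)+3 = 1
m=1,n=4: odd sum, c = 1-4 = -3
m=1,n=5: even sum, c = (-3)+5 = 2
m=2,n=2: even sum, c = 2+4 = 6
m=2,n=3: odd sum, c = 6-3 = 3
m=2,n=4: even sum, c = 3+8 = 11
m=2,n=5: odd sum, c = 11-5 = 6
m=3,n=2: odd sum, c = 6-2 = 4
m=3,n=3: even sum, c = 4+9 = 13
m=3,n=4: odd sum, c = 13-4 = 9
m=3,n=5: even sum, c = 9+15 = 24
m=4,n=2: even sum, c = 24+8 = 32
m=4,n=3: odd sum, c = 32-3 = 29
m=4,n=4: even sum, c = 29+16 = 45
m=4,n=5: odd sum, c = 45-5 = 40
m=5,n=2: odd sum, c = 40-2 = 38
m=5,n=3: even sum, c = 38+15 = 53
m=5,n=4: odd sum, c = 53-4 = 49
m=5,n=5: even sum, c = 49+25 = 74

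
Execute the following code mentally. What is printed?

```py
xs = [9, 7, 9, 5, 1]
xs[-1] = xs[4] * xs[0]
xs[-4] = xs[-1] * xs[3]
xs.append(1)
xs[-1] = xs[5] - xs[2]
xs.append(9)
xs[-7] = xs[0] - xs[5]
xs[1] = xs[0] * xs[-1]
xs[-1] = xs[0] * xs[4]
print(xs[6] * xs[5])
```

-1224

xs[-1] = xs[4]*xs[0] = 1*9 = 9 → [9, 7, 9, 5, 9]
xs[-4] = xs[-1]*xs[3] = 9*5 = 45 → [9, 45, 9, 5, 9]
append 1 → [9, 45, 9, 5, 9, 1]
xs[-1] = xs[5]-xs[2] = 1-9 = -8 → [9, 45, 9, 5, 9, -8]
append 9 → [9, 45, 9, 5, 9, -8, 9]
xs[-7] = xs[0]-xs[5] = 9-(-8) = 17 → [17, 45, 9, 5, 9, -8, 9]
xs[1] = xs[0]*xs[-1] = 17*9 = 153 → [17, 153, 9, 5, 9, -8, 9]
xs[-1] = xs[0]*xs[4] = 17*9 = 153 → [17, 153, 9, 5, 9, -8, 153]
xs[6]*xs[5] = 153*(-8) = -1224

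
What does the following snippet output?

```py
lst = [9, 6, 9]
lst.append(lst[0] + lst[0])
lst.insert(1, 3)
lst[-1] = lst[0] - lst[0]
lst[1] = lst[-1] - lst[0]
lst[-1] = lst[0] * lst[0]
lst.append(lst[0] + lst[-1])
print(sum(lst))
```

186

append lst[0]+lst[0] = 9+9 = 18 → [9, 6, 9, 18]
insert 3 at 1 → [9, 3, 6, 9, 18]
lst[-1] = lst[0]-lst[0] = 9-9 = 0 → [9, 3, 6, 9, 0]
lst[1] = lst[-1]-lst[0] = 0-9 = -9 → [9, -9, 6, 9, 0]
lst[-1] = lst[0]*lst[0] = 9*9 = 81 → [9, -9, 6, 9, 81]
append lst[0]+lst[-1] = 9+81 = 90 → [9, -9, 6, 9, 81, 90]
sum = 186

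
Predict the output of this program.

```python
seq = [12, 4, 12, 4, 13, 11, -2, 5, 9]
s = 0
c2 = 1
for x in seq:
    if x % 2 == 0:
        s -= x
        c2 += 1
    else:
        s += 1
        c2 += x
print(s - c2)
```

x=12: even, s = 0-12 = -12; c2=2
x=4: even, s = (-12)-4 = -16; c2=3
x=12: even, s = (-16)-12 = -28; c2=4
x=4: even, s = (-28)-4 = -32; c2=5
x=13: not even, s = (-32)+1 = -31; c2=18
x=11: not even, s = (-31)+1 = -30; c2=29
x=-2: even, s = (-30)-(-2) = -28; c2=30
x=5: not even, s = (-28)+1 = -27; c2=35
x=9: not even, s = (-27)+1 = -26; c2=44
s-c2 = (-26)-44 = -70

-70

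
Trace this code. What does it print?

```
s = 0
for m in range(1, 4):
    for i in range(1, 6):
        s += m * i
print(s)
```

m=1,i=1: s = 0+1 = 1
m=1,i=2: s = 1+2 = 3
m=1,i=3: s = 3+3 = 6
m=1,i=4: s = 6+4 = 10
m=1,i=5: s = 10+5 = 15
m=2,i=1: s = 15+2 = 17
m=2,i=2: s = 17+4 = 21
m=2,i=3: s = 21+6 = 27
m=2,i=4: s = 27+8 = 35
m=2,i=5: s = 35+10 = 45
m=3,i=1: s = 45+3 = 48
m=3,i=2: s = 48+6 = 54
m=3,i=3: s = 54+9 = 63
m=3,i=4: s = 63+12 = 75
m=3,i=5: s = 75+15 = 90

90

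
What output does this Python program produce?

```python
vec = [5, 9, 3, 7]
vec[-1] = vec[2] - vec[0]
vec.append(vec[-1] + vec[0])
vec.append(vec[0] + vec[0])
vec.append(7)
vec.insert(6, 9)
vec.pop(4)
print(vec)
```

[5, 9, 3, -2, 10, 9, 7]

vec[-1] = vec[2]-vec[0] = 3-5 = -2 → [5, 9, 3, -2]
append vec[-1]+vec[0] = (-2)+5 = 3 → [5, 9, 3, -2, 3]
append vec[0]+vec[0] = 5+5 = 10 → [5, 9, 3, -2, 3, 10]
append 7 → [5, 9, 3, -2, 3, 10, 7]
insert 9 at 6 → [5, 9, 3, -2, 3, 10, 9, 7]
pop(4) removes 3 → [5, 9, 3, -2, 10, 9, 7]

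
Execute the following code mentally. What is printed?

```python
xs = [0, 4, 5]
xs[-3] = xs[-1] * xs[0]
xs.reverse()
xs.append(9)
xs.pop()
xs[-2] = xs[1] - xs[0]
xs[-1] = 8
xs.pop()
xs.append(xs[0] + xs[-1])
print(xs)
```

xs[-3] = xs[-1]*xs[0] = 5*0 = 0 → [0, 4, 5]
reverse → [5, 4, 0]
append 9 → [5, 4, 0, 9]
pop() removes 9 → [5, 4, 0]
xs[-2] = xs[1]-xs[0] = 4-5 = -1 → [5, -1, 0]
xs[-1] = 8 → [5, -1, 8]
pop() removes 8 → [5, -1]
append xs[0]+xs[-1] = 5+(-1) = 4 → [5, -1, 4]

[5, -1, 4]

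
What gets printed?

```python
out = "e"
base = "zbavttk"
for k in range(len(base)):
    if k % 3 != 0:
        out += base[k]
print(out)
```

k=0: skip
k=1: add 'b' → 'eb'
k=2: add 'a' → 'eba'
k=3: skip
k=4: add 't' → 'ebat'
k=5: add 't' → 'ebatt'
k=6: skip

ebatt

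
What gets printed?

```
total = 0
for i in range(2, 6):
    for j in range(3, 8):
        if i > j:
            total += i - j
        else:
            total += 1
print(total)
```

21

i=2,j=3: not 2>3, total = 0+1 = 1
i=2,j=4: not 2>4, total = 1+1 = 2
i=2,j=5: not 2>5, total = 2+1 = 3
i=2,j=6: not 2>6, total = 3+1 = 4
i=2,j=7: not 2>7, total = 4+1 = 5
i=3,j=3: not 3>3, total = 5+1 = 6
i=3,j=4: not 3>4, total = 6+1 = 7
i=3,j=5: not 3>5, total = 7+1 = 8
i=3,j=6: not 3>6, total = 8+1 = 9
i=3,j=7: not 3>7, total = 9+1 = 10
i=4,j=3: 4>3, total = 10+1 = 11
i=4,j=4: not 4>4, total = 11+1 = 12
i=4,j=5: not 4>5, total = 12+1 = 13
i=4,j=6: not 4>6, total = 13+1 = 14
i=4,j=7: not 4>7, total = 14+1 = 15
i=5,j=3: 5>3, total = 15+2 = 17
i=5,j=4: 5>4, total = 17+1 = 18
i=5,j=5: not 5>5, total = 18+1 = 19
i=5,j=6: not 5>6, total = 19+1 = 20
i=5,j=7: not 5>7, total = 20+1 = 21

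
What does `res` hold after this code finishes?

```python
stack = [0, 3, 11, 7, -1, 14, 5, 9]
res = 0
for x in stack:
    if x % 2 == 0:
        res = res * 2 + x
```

x=0: even, res = 0*2+0 = 0
x=3: not even
x=11: not even
x=7: not even
x=-1: not even
x=14: even, res = 0*2+14 = 14
x=5: not even
x=9: not even

14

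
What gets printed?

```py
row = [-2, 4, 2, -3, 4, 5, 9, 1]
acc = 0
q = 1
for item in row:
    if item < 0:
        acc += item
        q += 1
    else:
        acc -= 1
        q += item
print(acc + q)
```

item=-2: <0, acc = 0+(-2) = -2; q=2
item=4: not <0, acc = (-2)-1 = -3; q=6
item=2: not <0, acc = (-3)-1 = -4; q=8
item=-3: <0, acc = (-4)+(-3) = -7; q=9
item=4: not <0, acc = (-7)-1 = -8; q=13
item=5: not <0, acc = (-8)-1 = -9; q=18
item=9: not <0, acc = (-9)-1 = -10; q=27
item=1: not <0, acc = (-10)-1 = -11; q=28
acc+q = (-11)+28 = 17

17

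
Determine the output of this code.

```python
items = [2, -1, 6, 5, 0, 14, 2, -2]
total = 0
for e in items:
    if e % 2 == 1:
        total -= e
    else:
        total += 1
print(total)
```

2

e=2: not odd, total = 0+1 = 1
e=-1: odd, total = 1-(-1) = 2
e=6: not odd, total = 2+1 = 3
e=5: odd, total = 3-5 = -2
e=0: not odd, total = (-2)+1 = -1
e=14: not odd, total = (-1)+1 = 0
e=2: not odd, total = 0+1 = 1
e=-2: not odd, total = 1+1 = 2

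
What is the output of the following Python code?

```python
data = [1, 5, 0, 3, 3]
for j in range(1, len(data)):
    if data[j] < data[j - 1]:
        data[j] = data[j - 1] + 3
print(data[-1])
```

j=1: 5>=1, unchanged → [1, 5, 0, 3, 3]
j=2: 0<5, data[2] = 5+3 = 8 → [1, 5, 8, 3, 3]
j=3: 3<8, data[3] = 8+3 = 11 → [1, 5, 8, 11, 3]
j=4: 3<11, data[4] = 11+3 = 14 → [1, 5, 8, 11, 14]

14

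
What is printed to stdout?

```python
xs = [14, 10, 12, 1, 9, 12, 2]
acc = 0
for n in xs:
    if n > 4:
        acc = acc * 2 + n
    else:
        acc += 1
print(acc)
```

387

n=14: >4, acc = 0*2+14 = 14
n=10: >4, acc = 14*2+10 = 38
n=12: >4, acc = 38*2+12 = 88
n=1: not >4, acc = 88+1 = 89
n=9: >4, acc = 89*2+9 = 187
n=12: >4, acc = 187*2+12 = 386
n=2: not >4, acc = 386+1 = 387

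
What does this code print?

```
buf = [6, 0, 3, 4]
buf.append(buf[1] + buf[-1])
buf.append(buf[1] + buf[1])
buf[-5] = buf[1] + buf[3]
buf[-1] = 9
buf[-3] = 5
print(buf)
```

[6, 4, 3, 5, 4, 9]

append buf[1]+buf[-1] = 0+4 = 4 → [6, 0, 3, 4, 4]
append buf[1]+buf[1] = 0+0 = 0 → [6, 0, 3, 4, 4, 0]
buf[-5] = buf[1]+buf[3] = 0+4 = 4 → [6, 4, 3, 4, 4, 0]
buf[-1] = 9 → [6, 4, 3, 4, 4, 9]
buf[-3] = 5 → [6, 4, 3, 5, 4, 9]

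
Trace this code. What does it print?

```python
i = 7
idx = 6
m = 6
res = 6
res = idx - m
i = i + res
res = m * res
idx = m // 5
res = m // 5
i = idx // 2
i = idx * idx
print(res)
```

1

res = 6-6 = 0
i = 7+0 = 7
res = 6*0 = 0
idx = 6//5 = 1
res = 6//5 = 1
i = 1//2 = 0
i = 1*1 = 1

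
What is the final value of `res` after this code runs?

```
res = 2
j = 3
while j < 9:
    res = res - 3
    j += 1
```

-16

j=3: res = 2-3 = -1
j=4: res = (-1)-3 = -4
j=5: res = (-4)-3 = -7
j=6: res = (-7)-3 = -10
j=7: res = (-10)-3 = -13
j=8: res = (-13)-3 = -16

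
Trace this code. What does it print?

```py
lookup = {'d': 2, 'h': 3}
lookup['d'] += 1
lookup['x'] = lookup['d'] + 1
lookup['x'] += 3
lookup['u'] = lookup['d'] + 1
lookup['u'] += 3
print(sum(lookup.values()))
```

20

lookup['d'] = 2+1 = 3 → {'d': 3, 'h': 3}
lookup['x'] = lookup['d']+1 = 4 → {'d': 3, 'h': 3, 'x': 4}
lookup['x'] = 4+3 = 7 → {'d': 3, 'h': 3, 'x': 7}
lookup['u'] = lookup['d']+1 = 4 → {'d': 3, 'h': 3, 'x': 7, 'u': 4}
lookup['u'] = 4+3 = 7 → {'d': 3, 'h': 3, 'x': 7, 'u': 7}
sum of values = 20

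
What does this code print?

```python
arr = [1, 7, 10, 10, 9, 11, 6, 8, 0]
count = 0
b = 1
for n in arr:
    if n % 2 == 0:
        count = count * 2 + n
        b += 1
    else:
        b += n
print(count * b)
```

9520

n=1: not even; b=2
n=7: not even; b=9
n=10: even, count = 0*2+10 = 10; b=10
n=10: even, count = 10*2+10 = 30; b=11
n=9: not even; b=20
n=11: not even; b=31
n=6: even, count = 30*2+6 = 66; b=32
n=8: even, count = 66*2+8 = 140; b=33
n=0: even, count = 140*2+0 = 280; b=34
count*b = 280*34 = 9520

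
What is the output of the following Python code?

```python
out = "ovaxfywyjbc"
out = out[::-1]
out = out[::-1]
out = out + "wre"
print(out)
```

ovaxfywyjbcwre

reverse → 'cbjywyfxavo'
reverse → 'ovaxfywyjbc'
+ 'wre' → 'ovaxfywyjbcwre'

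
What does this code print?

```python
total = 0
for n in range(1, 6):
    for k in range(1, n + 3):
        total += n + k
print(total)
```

n=1,k=1: total = 0+2 = 2
n=1,k=2: total = 2+3 = 5
n=1,k=3: total = 5+4 = 9
n=2,k=1: total = 9+3 = 12
n=2,k=2: total = 12+4 = 16
n=2,k=3: total = 16+5 = 21
n=2,k=4: total = 21+6 = 27
n=3,k=1: total = 27+4 = 31
n=3,k=2: total = 31+5 = 36
n=3,k=3: total = 36+6 = 42
n=3,k=4: total = 42+7 = 49
n=3,k=5: total = 49+8 = 57
n=4,k=1: total = 57+5 = 62
n=4,k=2: total = 62+6 = 68
n=4,k=3: total = 68+7 = 75
n=4,k=4: total = 75+8 = 83
n=4,k=5: total = 83+9 = 92
n=4,k=6: total = 92+10 = 102
n=5,k=1: total = 102+6 = 108
n=5,k=2: total = 108+7 = 115
n=5,k=3: total = 115+8 = 123
n=5,k=4: total = 123+9 = 132
n=5,k=5: total = 132+10 = 142
n=5,k=6: total = 142+11 = 153
n=5,k=7: total = 153+12 = 165

165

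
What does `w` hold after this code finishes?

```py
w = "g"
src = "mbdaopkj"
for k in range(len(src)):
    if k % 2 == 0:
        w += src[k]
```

k=0: add 'm' → 'gm'
k=1: skip
k=2: add 'd' → 'gmd'
k=3: skip
k=4: add 'o' → 'gmdo'
k=5: skip
k=6: add 'k' → 'gmdok'
k=7: skip

'gmdok'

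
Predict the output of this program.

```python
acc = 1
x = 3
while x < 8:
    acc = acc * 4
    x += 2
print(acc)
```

64

x=3: acc = 1*4 = 4
x=5: acc = 4*4 = 16
x=7: acc = 16*4 = 64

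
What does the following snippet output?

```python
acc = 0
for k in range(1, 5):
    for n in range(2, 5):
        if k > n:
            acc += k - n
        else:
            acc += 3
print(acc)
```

k=1,n=2: not 1>2, acc = 0+3 = 3
k=1,n=3: not 1>3, acc = 3+3 = 6
k=1,n=4: not 1>4, acc = 6+3 = 9
k=2,n=2: not 2>2, acc = 9+3 = 12
k=2,n=3: not 2>3, acc = 12+3 = 15
k=2,n=4: not 2>4, acc = 15+3 = 18
k=3,n=2: 3>2, acc = 18+1 = 19
k=3,n=3: not 3>3, acc = 19+3 = 22
k=3,n=4: not 3>4, acc = 22+3 = 25
k=4,n=2: 4>2, acc = 25+2 = 27
k=4,n=3: 4>3, acc = 27+1 = 28
k=4,n=4: not 4>4, acc = 28+3 = 31

31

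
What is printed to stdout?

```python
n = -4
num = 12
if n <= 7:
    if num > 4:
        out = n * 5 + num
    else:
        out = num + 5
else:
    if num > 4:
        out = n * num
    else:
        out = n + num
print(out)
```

n=-4, num=12
n <= 7 is True; num > 4 is True
→ out = n * 5 + num = -8

-8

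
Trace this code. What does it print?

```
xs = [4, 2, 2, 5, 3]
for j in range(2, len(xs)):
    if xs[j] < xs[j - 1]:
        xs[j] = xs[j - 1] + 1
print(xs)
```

j=2: 2>=2, unchanged → [4, 2, 2, 5, 3]
j=3: 5>=2, unchanged → [4, 2, 2, 5, 3]
j=4: 3<5, xs[4] = 5+1 = 6 → [4, 2, 2, 5, 6]

[4, 2, 2, 5, 6]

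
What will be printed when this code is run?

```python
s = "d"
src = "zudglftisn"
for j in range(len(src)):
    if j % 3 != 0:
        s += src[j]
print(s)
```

dudlfis

j=0: skip
j=1: add 'u' → 'du'
j=2: add 'd' → 'dud'
j=3: skip
j=4: add 'l' → 'dudl'
j=5: add 'f' → 'dudlf'
j=6: skip
j=7: add 'i' → 'dudlfi'
j=8: add 's' → 'dudlfis'
j=9: skip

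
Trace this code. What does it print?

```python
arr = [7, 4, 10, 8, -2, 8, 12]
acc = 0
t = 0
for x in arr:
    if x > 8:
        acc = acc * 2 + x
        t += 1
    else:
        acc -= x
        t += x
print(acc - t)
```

x=7: not >8, acc = 0-7 = -7; t=7
x=4: not >8, acc = (-7)-4 = -11; t=11
x=10: >8, acc = (-11)*2+10 = -12; t=12
x=8: not >8, acc = (-12)-8 = -20; t=20
x=-2: not >8, acc = (-20)-(-2) = -18; t=18
x=8: not >8, acc = (-18)-8 = -26; t=26
x=12: >8, acc = (-26)*2+12 = -40; t=27
acc-t = (-40)-27 = -67

-67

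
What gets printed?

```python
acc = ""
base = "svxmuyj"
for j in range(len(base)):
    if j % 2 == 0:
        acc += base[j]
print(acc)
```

j=0: add 's' → 's'
j=1: skip
j=2: add 'x' → 'sx'
j=3: skip
j=4: add 'u' → 'sxu'
j=5: skip
j=6: add 'j' → 'sxuj'

sxuj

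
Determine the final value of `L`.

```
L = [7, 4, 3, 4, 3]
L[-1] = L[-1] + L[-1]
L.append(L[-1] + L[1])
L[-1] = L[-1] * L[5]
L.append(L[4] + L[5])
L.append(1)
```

[7, 4, 3, 4, 6, 100, 106, 1]

L[-1] = L[-1]+L[-1] = 3+3 = 6 → [7, 4, 3, 4, 6]
append L[-1]+L[1] = 6+4 = 10 → [7, 4, 3, 4, 6, 10]
L[-1] = L[-1]*L[5] = 10*10 = 100 → [7, 4, 3, 4, 6, 100]
append L[4]+L[5] = 6+100 = 106 → [7, 4, 3, 4, 6, 100, 106]
append 1 → [7, 4, 3, 4, 6, 100, 106, 1]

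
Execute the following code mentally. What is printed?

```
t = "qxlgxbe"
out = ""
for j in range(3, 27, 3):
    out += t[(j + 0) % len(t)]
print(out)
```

j=3: add t[3]='g' → 'g'
j=6: add t[6]='e' → 'ge'
j=9: add t[2]='l' → 'gel'
j=12: add t[5]='b' → 'gelb'
j=15: add t[1]='x' → 'gelbx'
j=18: add t[4]='x' → 'gelbxx'
j=21: add t[0]='q' → 'gelbxxq'
j=24: add t[3]='g' → 'gelbxxqg'

gelbxxqg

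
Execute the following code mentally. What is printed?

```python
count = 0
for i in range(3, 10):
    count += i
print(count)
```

i=3: count = 0+3 = 3
i=4: count = 3+4 = 7
i=5: count = 7+5 = 12
i=6: count = 12+6 = 18
i=7: count = 18+7 = 25
i=8: count = 25+8 = 33
i=9: count = 33+9 = 42

42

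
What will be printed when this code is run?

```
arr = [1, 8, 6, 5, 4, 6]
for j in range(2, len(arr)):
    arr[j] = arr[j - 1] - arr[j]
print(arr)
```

[1, 8, 2, -3, -7, -13]

j=2: arr[2] = 8-6 = 2 → [1, 8, 2, 5, 4, 6]
j=3: arr[3] = 2-5 = -3 → [1, 8, 2, -3, 4, 6]
j=4: arr[4] = (-3)-4 = -7 → [1, 8, 2, -3, -7, 6]
j=5: arr[5] = (-7)-6 = -13 → [1, 8, 2, -3, -7, -13]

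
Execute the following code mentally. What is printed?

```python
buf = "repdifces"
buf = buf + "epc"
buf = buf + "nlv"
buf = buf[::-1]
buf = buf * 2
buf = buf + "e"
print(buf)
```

+ 'epc' → 'repdifcesepc'
+ 'nlv' → 'repdifcesepcnlv'
reverse → 'vlncpesecfidper'
repeat ×2 → 'vlncpesecfidpervlncpesecfidper'
+ 'e' → 'vlncpesecfidpervlncpesecfidpere'

vlncpesecfidpervlncpesecfidpere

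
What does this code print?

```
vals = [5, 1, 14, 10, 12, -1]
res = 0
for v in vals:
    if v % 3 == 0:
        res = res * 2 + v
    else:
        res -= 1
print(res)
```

3

v=5: not %3==0, res = 0-1 = -1
v=1: not %3==0, res = (-1)-1 = -2
v=14: not %3==0, res = (-2)-1 = -3
v=10: not %3==0, res = (-3)-1 = -4
v=12: %3==0, res = (-4)*2+12 = 4
v=-1: not %3==0, res = 4-1 = 3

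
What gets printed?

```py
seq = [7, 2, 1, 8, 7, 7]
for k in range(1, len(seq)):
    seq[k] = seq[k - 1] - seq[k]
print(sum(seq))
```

k=1: seq[1] = 7-2 = 5 → [7, 5, 1, 8, 7, 7]
k=2: seq[2] = 5-1 = 4 → [7, 5, 4, 8, 7, 7]
k=3: seq[3] = 4-8 = -4 → [7, 5, 4, -4, 7, 7]
k=4: seq[4] = (-4)-7 = -11 → [7, 5, 4, -4, -11, 7]
k=5: seq[5] = (-11)-7 = -18 → [7, 5, 4, -4, -11, -18]
sum = -17

-17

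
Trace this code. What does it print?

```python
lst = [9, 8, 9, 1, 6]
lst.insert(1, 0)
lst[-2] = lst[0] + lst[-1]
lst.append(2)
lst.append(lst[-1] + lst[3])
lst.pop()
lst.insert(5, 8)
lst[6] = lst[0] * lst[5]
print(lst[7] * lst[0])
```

insert 0 at 1 → [9, 0, 8, 9, 1, 6]
lst[-2] = lst[0]+lst[-1] = 9+6 = 15 → [9, 0, 8, 9, 15, 6]
append 2 → [9, 0, 8, 9, 15, 6, 2]
append lst[-1]+lst[3] = 2+9 = 11 → [9, 0, 8, 9, 15, 6, 2, 11]
pop() removes 11 → [9, 0, 8, 9, 15, 6, 2]
insert 8 at 5 → [9, 0, 8, 9, 15, 8, 6, 2]
lst[6] = lst[0]*lst[5] = 9*8 = 72 → [9, 0, 8, 9, 15, 8, 72, 2]
lst[7]*lst[0] = 2*9 = 18

18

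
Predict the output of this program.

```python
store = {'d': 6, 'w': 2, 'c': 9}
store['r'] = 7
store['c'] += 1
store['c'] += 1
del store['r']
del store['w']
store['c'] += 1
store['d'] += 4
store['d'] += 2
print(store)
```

store['r'] = 7 → {'d': 6, 'w': 2, 'c': 9, 'r': 7}
store['c'] = 9+1 = 10 → {'d': 6, 'w': 2, 'c': 10, 'r': 7}
store['c'] = 10+1 = 11 → {'d': 6, 'w': 2, 'c': 11, 'r': 7}
del 'r' → {'d': 6, 'w': 2, 'c': 11}
del 'w' → {'d': 6, 'c': 11}
store['c'] = 11+1 = 12 → {'d': 6, 'c': 12}
store['d'] = 6+4 = 10 → {'d': 10, 'c': 12}
store['d'] = 10+2 = 12 → {'d': 12, 'c': 12}

{'d': 12, 'c': 12}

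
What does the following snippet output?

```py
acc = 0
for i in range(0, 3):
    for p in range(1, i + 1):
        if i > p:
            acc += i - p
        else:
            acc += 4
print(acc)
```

9

i=1,p=1: not 1>1, acc = 0+4 = 4
i=2,p=1: 2>1, acc = 4+1 = 5
i=2,p=2: not 2>2, acc = 5+4 = 9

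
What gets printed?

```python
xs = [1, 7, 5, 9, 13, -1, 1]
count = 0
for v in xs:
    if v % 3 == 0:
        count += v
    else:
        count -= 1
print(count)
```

3

v=1: not %3==0, count = 0-1 = -1
v=7: not %3==0, count = (-1)-1 = -2
v=5: not %3==0, count = (-2)-1 = -3
v=9: %3==0, count = (-3)+9 = 6
v=13: not %3==0, count = 6-1 = 5
v=-1: not %3==0, count = 5-1 = 4
v=1: not %3==0, count = 4-1 = 3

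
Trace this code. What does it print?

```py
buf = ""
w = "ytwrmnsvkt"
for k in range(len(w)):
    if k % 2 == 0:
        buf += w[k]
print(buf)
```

ywmsk

k=0: add 'y' → 'y'
k=1: skip
k=2: add 'w' → 'yw'
k=3: skip
k=4: add 'm' → 'ywm'
k=5: skip
k=6: add 's' → 'ywms'
k=7: skip
k=8: add 'k' → 'ywmsk'
k=9: skip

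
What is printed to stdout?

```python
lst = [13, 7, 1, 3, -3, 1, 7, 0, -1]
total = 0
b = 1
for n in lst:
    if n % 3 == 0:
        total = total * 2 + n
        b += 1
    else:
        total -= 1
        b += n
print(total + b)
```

9

n=13: not %3==0, total = 0-1 = -1; b=14
n=7: not %3==0, total = (-1)-1 = -2; b=21
n=1: not %3==0, total = (-2)-1 = -3; b=22
n=3: %3==0, total = (-3)*2+3 = -3; b=23
n=-3: %3==0, total = (-3)*2+(-3) = -9; b=24
n=1: not %3==0, total = (-9)-1 = -10; b=25
n=7: not %3==0, total = (-10)-1 = -11; b=32
n=0: %3==0, total = (-11)*2+0 = -22; b=33
n=-1: not %3==0, total = (-22)-1 = -23; b=32
total+b = (-23)+32 = 9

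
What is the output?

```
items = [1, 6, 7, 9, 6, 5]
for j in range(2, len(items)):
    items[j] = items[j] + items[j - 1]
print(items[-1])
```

j=2: items[2] = 7+6 = 13 → [1, 6, 13, 9, 6, 5]
j=3: items[3] = 9+13 = 22 → [1, 6, 13, 22, 6, 5]
j=4: items[4] = 6+22 = 28 → [1, 6, 13, 22, 28, 5]
j=5: items[5] = 5+28 = 33 → [1, 6, 13, 22, 28, 33]

33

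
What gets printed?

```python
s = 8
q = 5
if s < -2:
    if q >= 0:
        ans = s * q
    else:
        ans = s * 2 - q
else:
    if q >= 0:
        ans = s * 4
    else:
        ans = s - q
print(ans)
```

32

s=8, q=5
s < -2 is False; q >= 0 is True
→ ans = s * 4 = 32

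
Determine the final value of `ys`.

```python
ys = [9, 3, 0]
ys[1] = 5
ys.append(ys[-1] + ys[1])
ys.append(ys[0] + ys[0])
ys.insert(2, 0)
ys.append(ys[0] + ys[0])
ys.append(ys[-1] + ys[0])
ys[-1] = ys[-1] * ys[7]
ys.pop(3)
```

[9, 5, 0, 5, 18, 18, 729]

ys[1] = 5 → [9, 5, 0]
append ys[-1]+ys[1] = 0+5 = 5 → [9, 5, 0, 5]
append ys[0]+ys[0] = 9+9 = 18 → [9, 5, 0, 5, 18]
insert 0 at 2 → [9, 5, 0, 0, 5, 18]
append ys[0]+ys[0] = 9+9 = 18 → [9, 5, 0, 0, 5, 18, 18]
append ys[-1]+ys[0] = 18+9 = 27 → [9, 5, 0, 0, 5, 18, 18, 27]
ys[-1] = ys[-1]*ys[7] = 27*27 = 729 → [9, 5, 0, 0, 5, 18, 18, 729]
pop(3) removes 0 → [9, 5, 0, 5, 18, 18, 729]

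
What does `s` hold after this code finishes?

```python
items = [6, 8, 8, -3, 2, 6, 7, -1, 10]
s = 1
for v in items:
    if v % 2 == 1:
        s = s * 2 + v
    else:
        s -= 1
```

-24

v=6: not odd, s = 1-1 = 0
v=8: not odd, s = 0-1 = -1
v=8: not odd, s = (-1)-1 = -2
v=-3: odd, s = (-2)*2+(-3) = -7
v=2: not odd, s = (-7)-1 = -8
v=6: not odd, s = (-8)-1 = -9
v=7: odd, s = (-9)*2+7 = -11
v=-1: odd, s = (-11)*2+(-1) = -23
v=10: not odd, s = (-23)-1 = -24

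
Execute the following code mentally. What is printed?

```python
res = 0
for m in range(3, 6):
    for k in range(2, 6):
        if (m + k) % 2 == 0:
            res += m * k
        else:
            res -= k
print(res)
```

68

m=3,k=2: odd sum, res = 0-2 = -2
m=3,k=3: even sum, res = (-2)+9 = 7
m=3,k=4: odd sum, res = 7-4 = 3
m=3,k=5: even sum, res = 3+15 = 18
m=4,k=2: even sum, res = 18+8 = 26
m=4,k=3: odd sum, res = 26-3 = 23
m=4,k=4: even sum, res = 23+16 = 39
m=4,k=5: odd sum, res = 39-5 = 34
m=5,k=2: odd sum, res = 34-2 = 32
m=5,k=3: even sum, res = 32+15 = 47
m=5,k=4: odd sum, res = 47-4 = 43
m=5,k=5: even sum, res = 43+25 = 68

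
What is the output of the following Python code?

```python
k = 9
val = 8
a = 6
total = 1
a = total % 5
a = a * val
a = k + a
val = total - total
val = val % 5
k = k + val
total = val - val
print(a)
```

a = 1%5 = 1
a = 1*8 = 8
a = 9+8 = 17
val = 1-1 = 0
val = 0%5 = 0
k = 9+0 = 9
total = 0-0 = 0

17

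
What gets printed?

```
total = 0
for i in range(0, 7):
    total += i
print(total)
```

i=0: total = 0+0 = 0
i=1: total = 0+1 = 1
i=2: total = 1+2 = 3
i=3: total = 3+3 = 6
i=4: total = 6+4 = 10
i=5: total = 10+5 = 15
i=6: total = 15+6 = 21

21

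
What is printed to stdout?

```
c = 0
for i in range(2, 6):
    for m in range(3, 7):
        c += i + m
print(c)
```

i=2,m=3: c = 0+5 = 5
i=2,m=4: c = 5+6 = 11
i=2,m=5: c = 11+7 = 18
i=2,m=6: c = 18+8 = 26
i=3,m=3: c = 26+6 = 32
i=3,m=4: c = 32+7 = 39
i=3,m=5: c = 39+8 = 47
i=3,m=6: c = 47+9 = 56
i=4,m=3: c = 56+7 = 63
i=4,m=4: c = 63+8 = 71
i=4,m=5: c = 71+9 = 80
i=4,m=6: c = 80+10 = 90
i=5,m=3: c = 90+8 = 98
i=5,m=4: c = 98+9 = 107
i=5,m=5: c = 107+10 = 117
i=5,m=6: c = 117+11 = 128

128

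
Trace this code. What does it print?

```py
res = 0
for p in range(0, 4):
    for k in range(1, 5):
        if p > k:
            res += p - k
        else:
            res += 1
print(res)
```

17

p=0,k=1: not 0>1, res = 0+1 = 1
p=0,k=2: not 0>2, res = 1+1 = 2
p=0,k=3: not 0>3, res = 2+1 = 3
p=0,k=4: not 0>4, res = 3+1 = 4
p=1,k=1: not 1>1, res = 4+1 = 5
p=1,k=2: not 1>2, res = 5+1 = 6
p=1,k=3: not 1>3, res = 6+1 = 7
p=1,k=4: not 1>4, res = 7+1 = 8
p=2,k=1: 2>1, res = 8+1 = 9
p=2,k=2: not 2>2, res = 9+1 = 10
p=2,k=3: not 2>3, res = 10+1 = 11
p=2,k=4: not 2>4, res = 11+1 = 12
p=3,k=1: 3>1, res = 12+2 = 14
p=3,k=2: 3>2, res = 14+1 = 15
p=3,k=3: not 3>3, res = 15+1 = 16
p=3,k=4: not 3>4, res = 16+1 = 17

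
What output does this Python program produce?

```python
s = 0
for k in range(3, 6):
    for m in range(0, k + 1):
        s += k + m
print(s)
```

k=3,m=0: s = 0+3 = 3
k=3,m=1: s = 3+4 = 7
k=3,m=2: s = 7+5 = 12
k=3,m=3: s = 12+6 = 18
k=4,m=0: s = 18+4 = 22
k=4,m=1: s = 22+5 = 27
k=4,m=2: s = 27+6 = 33
k=4,m=3: s = 33+7 = 40
k=4,m=4: s = 40+8 = 48
k=5,m=0: s = 48+5 = 53
k=5,m=1: s = 53+6 = 59
k=5,m=2: s = 59+7 = 66
k=5,m=3: s = 66+8 = 74
k=5,m=4: s = 74+9 = 83
k=5,m=5: s = 83+10 = 93

93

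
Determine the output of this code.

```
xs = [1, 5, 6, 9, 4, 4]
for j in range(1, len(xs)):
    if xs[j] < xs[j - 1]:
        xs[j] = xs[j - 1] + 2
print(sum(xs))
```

j=1: 5>=1, unchanged → [1, 5, 6, 9, 4, 4]
j=2: 6>=5, unchanged → [1, 5, 6, 9, 4, 4]
j=3: 9>=6, unchanged → [1, 5, 6, 9, 4, 4]
j=4: 4<9, xs[4] = 9+2 = 11 → [1, 5, 6, 9, 11, 4]
j=5: 4<11, xs[5] = 11+2 = 13 → [1, 5, 6, 9, 11, 13]
sum = 45

45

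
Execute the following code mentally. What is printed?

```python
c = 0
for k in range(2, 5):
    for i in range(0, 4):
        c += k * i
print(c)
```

54

k=2,i=0: c = 0+0 = 0
k=2,i=1: c = 0+2 = 2
k=2,i=2: c = 2+4 = 6
k=2,i=3: c = 6+6 = 12
k=3,i=0: c = 12+0 = 12
k=3,i=1: c = 12+3 = 15
k=3,i=2: c = 15+6 = 21
k=3,i=3: c = 21+9 = 30
k=4,i=0: c = 30+0 = 30
k=4,i=1: c = 30+4 = 34
k=4,i=2: c = 34+8 = 42
k=4,i=3: c = 42+12 = 54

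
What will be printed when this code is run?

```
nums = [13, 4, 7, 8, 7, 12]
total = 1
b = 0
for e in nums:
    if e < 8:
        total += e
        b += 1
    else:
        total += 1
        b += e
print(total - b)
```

-14

e=13: not <8, total = 1+1 = 2; b=13
e=4: <8, total = 2+4 = 6; b=14
e=7: <8, total = 6+7 = 13; b=15
e=8: not <8, total = 13+1 = 14; b=23
e=7: <8, total = 14+7 = 21; b=24
e=12: not <8, total = 21+1 = 22; b=36
total-b = 22-36 = -14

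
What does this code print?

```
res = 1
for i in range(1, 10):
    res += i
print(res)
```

46

i=1: res = 1+1 = 2
i=2: res = 2+2 = 4
i=3: res = 4+3 = 7
i=4: res = 7+4 = 11
i=5: res = 11+5 = 16
i=6: res = 16+6 = 22
i=7: res = 22+7 = 29
i=8: res = 29+8 = 37
i=9: res = 37+9 = 46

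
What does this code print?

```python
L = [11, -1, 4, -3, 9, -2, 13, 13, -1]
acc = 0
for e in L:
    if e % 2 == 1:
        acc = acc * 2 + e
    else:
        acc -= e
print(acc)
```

e=11: odd, acc = 0*2+11 = 11
e=-1: odd, acc = 11*2+(-1) = 21
e=4: not odd, acc = 21-4 = 17
e=-3: odd, acc = 17*2+(-3) = 31
e=9: odd, acc = 31*2+9 = 71
e=-2: not odd, acc = 71-(-2) = 73
e=13: odd, acc = 73*2+13 = 159
e=13: odd, acc = 159*2+13 = 331
e=-1: odd, acc = 331*2+(-1) = 661

661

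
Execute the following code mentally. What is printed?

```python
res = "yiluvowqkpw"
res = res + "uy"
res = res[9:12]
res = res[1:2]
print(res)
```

w

+ 'uy' → 'yiluvowqkpwuy'
slice [9:12] → 'pwu'
slice [1:2] → 'w'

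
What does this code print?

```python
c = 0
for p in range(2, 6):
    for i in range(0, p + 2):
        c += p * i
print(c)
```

p=2,i=0: c = 0+0 = 0
p=2,i=1: c = 0+2 = 2
p=2,i=2: c = 2+4 = 6
p=2,i=3: c = 6+6 = 12
p=3,i=0: c = 12+0 = 12
p=3,i=1: c = 12+3 = 15
p=3,i=2: c = 15+6 = 21
p=3,i=3: c = 21+9 = 30
p=3,i=4: c = 30+12 = 42
p=4,i=0: c = 42+0 = 42
p=4,i=1: c = 42+4 = 46
p=4,i=2: c = 46+8 = 54
p=4,i=3: c = 54+12 = 66
p=4,i=4: c = 66+16 = 82
p=4,i=5: c = 82+20 = 102
p=5,i=0: c = 102+0 = 102
p=5,i=1: c = 102+5 = 107
p=5,i=2: c = 107+10 = 117
p=5,i=3: c = 117+15 = 132
p=5,i=4: c = 132+20 = 152
p=5,i=5: c = 152+25 = 177
p=5,i=6: c = 177+30 = 207

207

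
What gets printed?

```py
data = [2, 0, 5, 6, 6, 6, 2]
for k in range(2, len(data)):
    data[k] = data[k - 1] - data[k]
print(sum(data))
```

k=2: data[2] = 0-5 = -5 → [2, 0, -5, 6, 6, 6, 2]
k=3: data[3] = (-5)-6 = -11 → [2, 0, -5, -11, 6, 6, 2]
k=4: data[4] = (-11)-6 = -17 → [2, 0, -5, -11, -17, 6, 2]
k=5: data[5] = (-17)-6 = -23 → [2, 0, -5, -11, -17, -23, 2]
k=6: data[6] = (-23)-2 = -25 → [2, 0, -5, -11, -17, -23, -25]
sum = -79

-79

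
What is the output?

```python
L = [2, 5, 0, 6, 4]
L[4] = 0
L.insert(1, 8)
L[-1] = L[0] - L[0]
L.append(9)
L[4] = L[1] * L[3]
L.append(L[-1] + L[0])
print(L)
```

L[4] = 0 → [2, 5, 0, 6, 0]
insert 8 at 1 → [2, 8, 5, 0, 6, 0]
L[-1] = L[0]-L[0] = 2-2 = 0 → [2, 8, 5, 0, 6, 0]
append 9 → [2, 8, 5, 0, 6, 0, 9]
L[4] = L[1]*L[3] = 8*0 = 0 → [2, 8, 5, 0, 0, 0, 9]
append L[-1]+L[0] = 9+2 = 11 → [2, 8, 5, 0, 0, 0, 9, 11]

[2, 8, 5, 0, 0, 0, 9, 11]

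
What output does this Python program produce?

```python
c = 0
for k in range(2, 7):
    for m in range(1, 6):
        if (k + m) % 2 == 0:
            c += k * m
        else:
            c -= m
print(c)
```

105

k=2,m=1: odd sum, c = 0-1 = -1
k=2,m=2: even sum, c = (-1)+4 = 3
k=2,m=3: odd sum, c = 3-3 = 0
k=2,m=4: even sum, c = 0+8 = 8
k=2,m=5: odd sum, c = 8-5 = 3
k=3,m=1: even sum, c = 3+3 = 6
k=3,m=2: odd sum, c = 6-2 = 4
k=3,m=3: even sum, c = 4+9 = 13
k=3,m=4: odd sum, c = 13-4 = 9
k=3,m=5: even sum, c = 9+15 = 24
k=4,m=1: odd sum, c = 24-1 = 23
k=4,m=2: even sum, c = 23+8 = 31
k=4,m=3: odd sum, c = 31-3 = 28
k=4,m=4: even sum, c = 28+16 = 44
k=4,m=5: odd sum, c = 44-5 = 39
k=5,m=1: even sum, c = 39+5 = 44
k=5,m=2: odd sum, c = 44-2 = 42
k=5,m=3: even sum, c = 42+15 = 57
k=5,m=4: odd sum, c = 57-4 = 53
k=5,m=5: even sum, c = 53+25 = 78
k=6,m=1: odd sum, c = 78-1 = 77
k=6,m=2: even sum, c = 77+12 = 89
k=6,m=3: odd sum, c = 89-3 = 86
k=6,m=4: even sum, c = 86+24 = 110
k=6,m=5: odd sum, c = 110-5 = 105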